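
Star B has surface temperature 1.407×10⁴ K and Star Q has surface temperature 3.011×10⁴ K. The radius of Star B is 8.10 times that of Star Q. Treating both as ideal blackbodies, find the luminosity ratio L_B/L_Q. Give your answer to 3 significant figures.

L_B/L_Q ≈ 3.13

L ∝ R²T⁴, so L_B/L_Q = (R_B/R_Q)²(T_B/T_Q)⁴ = (8.10)² × (1.407×10⁴/3.011×10⁴)⁴ = 65.61 × 0.0476797 = 3.13.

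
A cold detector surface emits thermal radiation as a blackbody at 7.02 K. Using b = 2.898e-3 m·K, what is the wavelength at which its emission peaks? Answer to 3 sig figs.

λ_max ≈ 4.13×10⁻⁴ m

Wien's displacement law: λ_max = b/T = (2.898×10⁻³ m·K)/(7.02 K) = 4.128×10⁻⁴ m.
That is 4.13×10⁻⁴ m, in the infrared range.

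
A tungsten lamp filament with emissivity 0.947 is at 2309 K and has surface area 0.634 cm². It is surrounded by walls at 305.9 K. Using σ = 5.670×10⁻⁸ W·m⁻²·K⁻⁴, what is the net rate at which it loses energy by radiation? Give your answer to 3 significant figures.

Net loss ≈ 96.7 W

Area A = 0.634 cm² = 6.34×10⁻⁵ m².
Net radiated power P_net = εσA(T⁴ − T₀⁴) = 0.947×5.670×10⁻⁸×6.34×10⁻⁵×(2309⁴ − 305.9⁴).
T⁴ − T₀⁴ = 2.84247×10¹³ − 8.75625×10⁹ = 2.84159×10¹³ K⁴, so P_net = 96.7 W.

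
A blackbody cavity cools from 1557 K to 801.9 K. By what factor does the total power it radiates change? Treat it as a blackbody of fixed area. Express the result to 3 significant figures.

P ∝ T⁴, so P₂/P₁ = (T₂/T₁)⁴ = (801.9/1557)⁴ = (0.515029)⁴ = 0.0704.

P₂/P₁ ≈ 0.0704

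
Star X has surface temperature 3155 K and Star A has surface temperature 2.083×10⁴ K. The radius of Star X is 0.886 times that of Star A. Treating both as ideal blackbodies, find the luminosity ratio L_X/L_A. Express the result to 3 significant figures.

L ∝ R²T⁴, so L_X/L_A = (R_X/R_A)²(T_X/T_A)⁴ = (0.886)² × (3155/2.083×10⁴)⁴ = 0.784996 × 5.26308×10⁻⁴ = 4.13×10⁻⁴.

L_X/L_A ≈ 4.13×10⁻⁴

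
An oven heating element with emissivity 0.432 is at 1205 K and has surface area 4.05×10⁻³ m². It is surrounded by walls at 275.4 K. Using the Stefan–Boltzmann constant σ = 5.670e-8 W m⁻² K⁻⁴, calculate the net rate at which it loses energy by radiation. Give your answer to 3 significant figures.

Area A = 4.05×10⁻³ m².
Net radiated power P_net = εσA(T⁴ − T₀⁴) = 0.432×5.670×10⁻⁸×4.05×10⁻³×(1205⁴ − 275.4⁴).
T⁴ − T₀⁴ = 2.10838×10¹² − 5.75249×10⁹ = 2.10263×10¹² K⁴, so P_net = 209 W.

Net loss ≈ 209 W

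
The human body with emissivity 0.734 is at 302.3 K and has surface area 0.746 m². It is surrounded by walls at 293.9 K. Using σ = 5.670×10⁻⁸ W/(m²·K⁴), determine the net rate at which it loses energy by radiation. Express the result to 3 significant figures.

Area A = 0.746 m².
Net radiated power P_net = εσA(T⁴ − T₀⁴) = 0.734×5.670×10⁻⁸×0.746×(302.3⁴ − 293.9⁴).
T⁴ − T₀⁴ = 8.35127×10⁹ − 7.46102×10⁹ = 8.90250×10⁸ K⁴, so P_net = 27.6 W.

Net loss ≈ 27.6 W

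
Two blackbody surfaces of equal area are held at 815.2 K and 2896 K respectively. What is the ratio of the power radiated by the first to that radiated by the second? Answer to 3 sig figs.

P₁/P₂ ≈ 6.28×10⁻³

With equal areas, P₁/P₂ = (T₁/T₂)⁴ = (815.2/2896)⁴ = 6.28×10⁻³.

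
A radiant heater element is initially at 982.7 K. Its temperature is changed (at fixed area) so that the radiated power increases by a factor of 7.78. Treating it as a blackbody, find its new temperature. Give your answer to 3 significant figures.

P ∝ T⁴, so T₂/T₁ = (P₂/P₁)^(1/4) = (7.78)^(1/4) = 1.67011.
T₂ = 982.7 × 1.67011 = 1.64×10³ K.

T₂ ≈ 1.64×10³ K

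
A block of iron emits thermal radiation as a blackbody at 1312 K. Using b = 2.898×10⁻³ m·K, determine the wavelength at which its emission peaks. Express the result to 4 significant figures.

Wien's displacement law: λ_max = b/T = (2.898×10⁻³ m·K)/(1312 K) = 2.2088×10⁻⁶ m.
That is 2.209 μm, in the infrared range.

λ_max ≈ 2.209 μm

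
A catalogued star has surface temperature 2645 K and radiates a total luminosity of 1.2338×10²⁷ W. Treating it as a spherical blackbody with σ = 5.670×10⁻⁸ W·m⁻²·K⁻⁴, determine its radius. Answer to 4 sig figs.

L = 4πR²σT⁴ ⇒ R = √(L/(4πσT⁴)).
σT⁴ = 2.77515×10⁶ W/m², so R = √(1.2338×10²⁷/(4π×2.77515×10⁶)) = 5.948×10⁹ m.

R ≈ 5.948×10⁹ m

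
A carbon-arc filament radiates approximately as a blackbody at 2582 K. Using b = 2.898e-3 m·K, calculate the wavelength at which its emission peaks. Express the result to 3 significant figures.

Wien's displacement law: λ_max = b/T = (2.898×10⁻³ m·K)/(2582 K) = 1.122×10⁻⁶ m.
That is 1.12×10³ nm, in the infrared range.

λ_max ≈ 1.12×10³ nm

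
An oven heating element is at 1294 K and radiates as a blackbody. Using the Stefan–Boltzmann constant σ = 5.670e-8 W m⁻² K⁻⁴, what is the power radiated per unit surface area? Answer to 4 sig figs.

I ≈ 1.590×10⁵ W/m²

Stefan–Boltzmann: I = σT⁴ = 5.670×10⁻⁸ × (1294)⁴ = 1.590×10⁵ W/m².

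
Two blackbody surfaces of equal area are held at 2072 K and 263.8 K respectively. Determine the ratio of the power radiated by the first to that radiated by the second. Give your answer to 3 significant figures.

P₁/P₂ ≈ 3.81×10³

With equal areas, P₁/P₂ = (T₁/T₂)⁴ = (2072/263.8)⁴ = 3.81×10³.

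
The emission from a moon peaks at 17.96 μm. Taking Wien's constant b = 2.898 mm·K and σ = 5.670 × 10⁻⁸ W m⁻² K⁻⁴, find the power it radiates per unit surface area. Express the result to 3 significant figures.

I ≈ 38.4 W/m²

Wien's law: T = b/λ_max = 2.898×10⁻³/1.796×10⁻⁵ = 161.359 K.
Then I = σT⁴ = 5.670×10⁻⁸×(161.359)⁴ = 38.4 W/m².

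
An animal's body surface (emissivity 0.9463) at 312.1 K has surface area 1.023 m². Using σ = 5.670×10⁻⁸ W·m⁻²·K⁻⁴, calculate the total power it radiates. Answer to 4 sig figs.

P ≈ 520.8 W

Area A = 1.023 m².
P = εσAT⁴ = 0.9463 × 5.670×10⁻⁸ × 1.023 × (312.1)⁴ = 520.8 W.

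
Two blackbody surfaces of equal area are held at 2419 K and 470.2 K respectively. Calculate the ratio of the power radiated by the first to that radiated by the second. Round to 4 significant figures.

With equal areas, P₁/P₂ = (T₁/T₂)⁴ = (2419/470.2)⁴ = 700.5.

P₁/P₂ ≈ 700.5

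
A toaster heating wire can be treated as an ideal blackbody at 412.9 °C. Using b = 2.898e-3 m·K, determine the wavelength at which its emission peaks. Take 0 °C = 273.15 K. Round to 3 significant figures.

λ_max ≈ 4.22 μm

T = 412.9 °C + 273.15 = 686.05 K.
Wien's displacement law: λ_max = b/T = (2.898×10⁻³ m·K)/(686.05 K) = 4.224×10⁻⁶ m.
That is 4.22 μm, in the infrared range.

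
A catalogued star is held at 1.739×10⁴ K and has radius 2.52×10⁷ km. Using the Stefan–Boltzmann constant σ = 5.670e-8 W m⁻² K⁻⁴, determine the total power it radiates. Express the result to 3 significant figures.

Surface area A = 4πR² = 4π(2.52×10¹⁰ m)² = 7.98015×10²¹ m².
P = σAT⁴ = 5.670×10⁻⁸ × 7.98015×10²¹ × (1.739×10⁴)⁴ = 4.14×10³¹ W.

P ≈ 4.14×10³¹ W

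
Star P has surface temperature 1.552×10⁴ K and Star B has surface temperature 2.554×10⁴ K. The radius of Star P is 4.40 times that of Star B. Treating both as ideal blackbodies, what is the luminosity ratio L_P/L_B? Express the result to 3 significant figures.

L_P/L_B ≈ 2.64

L ∝ R²T⁴, so L_P/L_B = (R_P/R_B)²(T_P/T_B)⁴ = (4.40)² × (1.552×10⁴/2.554×10⁴)⁴ = 19.36 × 0.136359 = 2.64.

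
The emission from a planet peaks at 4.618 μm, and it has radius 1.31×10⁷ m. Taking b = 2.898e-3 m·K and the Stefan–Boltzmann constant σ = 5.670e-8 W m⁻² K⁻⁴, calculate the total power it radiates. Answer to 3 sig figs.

Wien's law: T = b/λ_max = 2.898×10⁻³/4.618×10⁻⁶ = 627.544 K.
Surface area A = 4πR² = 4π(1.31×10⁷ m)² = 2.15651×10¹⁵ m².
Then P = σAT⁴ = 5.670×10⁻⁸×2.15651×10¹⁵×(627.544)⁴ = 1.90×10¹⁹ W.

P ≈ 1.90×10¹⁹ W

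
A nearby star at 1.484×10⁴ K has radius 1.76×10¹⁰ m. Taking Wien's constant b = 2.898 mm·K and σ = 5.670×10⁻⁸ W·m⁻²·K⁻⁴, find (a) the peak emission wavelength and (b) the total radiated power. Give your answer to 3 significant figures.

λ_max ≈ 195 nm; P ≈ 1.07×10³¹ W

(a) λ_max = b/T = 2.898×10⁻³/1.484×10⁴ = 1.953×10⁻⁷ m = 195 nm.
Surface area A = 4πR² = 4π(1.76×10¹⁰ m)² = 3.89256×10²¹ m².
(b) P = σAT⁴ = 5.670×10⁻⁸×3.89256×10²¹×(1.484×10⁴)⁴ = 1.07×10³¹ W.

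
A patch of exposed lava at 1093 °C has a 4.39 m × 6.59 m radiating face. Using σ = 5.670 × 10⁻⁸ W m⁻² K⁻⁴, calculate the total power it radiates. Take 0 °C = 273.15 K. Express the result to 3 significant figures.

T = 1093 °C + 273.15 = 1366.15 K.
Area A = 4.39 × 6.59 = 28.9301 m².
P = σAT⁴ = 5.670×10⁻⁸ × 28.9301 × (1366.15)⁴ = 5.71×10⁶ W.

P ≈ 5.71×10⁶ W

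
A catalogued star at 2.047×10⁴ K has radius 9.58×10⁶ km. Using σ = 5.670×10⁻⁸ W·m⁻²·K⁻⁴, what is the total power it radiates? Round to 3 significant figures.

Surface area A = 4πR² = 4π(9.58×10⁹ m)² = 1.15330×10²¹ m².
P = σAT⁴ = 5.670×10⁻⁸ × 1.15330×10²¹ × (2.047×10⁴)⁴ = 1.15×10³¹ W.

P ≈ 1.15×10³¹ W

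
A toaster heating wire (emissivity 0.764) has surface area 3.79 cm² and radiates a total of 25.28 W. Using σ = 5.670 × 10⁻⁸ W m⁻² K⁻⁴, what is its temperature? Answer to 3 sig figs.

Area A = 3.79 cm² = 3.79×10⁻⁴ m².
P = εσAT⁴ ⇒ T = (P/(εσA))^(1/4) = (25.28/(0.764×5.670×10⁻⁸×3.79×10⁻⁴))^(1/4) = 1.11×10³ K.

T ≈ 1.11×10³ K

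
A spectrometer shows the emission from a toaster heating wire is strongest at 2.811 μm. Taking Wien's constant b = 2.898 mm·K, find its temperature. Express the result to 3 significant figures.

T ≈ 1.03×10³ K

Wien's law gives T = b/λ_max = (2.898×10⁻³ m·K)/(2.811×10⁻⁶ m) = 1.03×10³ K.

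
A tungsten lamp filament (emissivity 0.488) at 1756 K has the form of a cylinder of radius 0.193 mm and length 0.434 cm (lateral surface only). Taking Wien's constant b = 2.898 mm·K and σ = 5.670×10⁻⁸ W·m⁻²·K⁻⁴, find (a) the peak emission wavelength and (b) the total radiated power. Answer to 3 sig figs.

λ_max ≈ 1.65 μm; P ≈ 1.38 W

(a) λ_max = b/T = 2.898×10⁻³/1756 = 1.650×10⁻⁶ m = 1.65 μm.
Lateral area A = 2πrL = 2π×1.93×10⁻⁴×4.34×10⁻³ = 5.26292×10⁻⁶ m².
(b) P = εσAT⁴ = 0.488×5.670×10⁻⁸×5.26292×10⁻⁶×(1756)⁴ = 1.38 W.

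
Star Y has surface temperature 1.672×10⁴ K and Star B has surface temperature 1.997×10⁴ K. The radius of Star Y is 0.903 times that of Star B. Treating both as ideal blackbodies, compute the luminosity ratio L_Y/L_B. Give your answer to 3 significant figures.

L ∝ R²T⁴, so L_Y/L_B = (R_Y/R_B)²(T_Y/T_B)⁴ = (0.903)² × (1.672×10⁴/1.997×10⁴)⁴ = 0.815409 × 0.491397 = 0.401.

L_Y/L_B ≈ 0.401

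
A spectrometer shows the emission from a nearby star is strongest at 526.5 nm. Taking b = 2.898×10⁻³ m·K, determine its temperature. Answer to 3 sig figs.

T ≈ 5.50×10³ K

Wien's law gives T = b/λ_max = (2.898×10⁻³ m·K)/(5.265×10⁻⁷ m) = 5.50×10³ K.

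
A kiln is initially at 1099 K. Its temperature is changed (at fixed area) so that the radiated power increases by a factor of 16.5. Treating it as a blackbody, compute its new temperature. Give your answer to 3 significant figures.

P ∝ T⁴, so T₂/T₁ = (P₂/P₁)^(1/4) = (16.5)^(1/4) = 2.01545.
T₂ = 1099 × 2.01545 = 2.21×10³ K.

T₂ ≈ 2.21×10³ K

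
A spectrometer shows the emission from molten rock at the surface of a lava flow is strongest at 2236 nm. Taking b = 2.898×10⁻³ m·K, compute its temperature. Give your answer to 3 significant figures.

Wien's law gives T = b/λ_max = (2.898×10⁻³ m·K)/(2.236×10⁻⁶ m) = 1.30×10³ K.

T ≈ 1.30×10³ K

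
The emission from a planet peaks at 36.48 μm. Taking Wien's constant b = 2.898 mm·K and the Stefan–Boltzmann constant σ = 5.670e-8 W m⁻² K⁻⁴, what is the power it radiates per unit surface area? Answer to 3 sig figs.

I ≈ 2.26 W/m²

Wien's law: T = b/λ_max = 2.898×10⁻³/3.648×10⁻⁵ = 79.4408 K.
Then I = σT⁴ = 5.670×10⁻⁸×(79.4408)⁴ = 2.26 W/m².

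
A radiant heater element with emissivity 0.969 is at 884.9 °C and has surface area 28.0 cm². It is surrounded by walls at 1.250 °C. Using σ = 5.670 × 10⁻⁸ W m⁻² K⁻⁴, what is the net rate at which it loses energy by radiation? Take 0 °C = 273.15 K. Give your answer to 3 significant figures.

Net loss ≈ 276 W

T = 884.9 °C + 273.15 = 1158.05 K.
Surroundings: T = 1.250 °C + 273.15 = 274.400 K.
Area A = 28.0 cm² = 2.80×10⁻³ m².
Net radiated power P_net = εσA(T⁴ − T₀⁴) = 0.969×5.670×10⁻⁸×2.80×10⁻³×(1158.05⁴ − 274.400⁴).
T⁴ − T₀⁴ = 1.79850×10¹² − 5.66939×10⁹ = 1.79283×10¹² K⁴, so P_net = 276 W.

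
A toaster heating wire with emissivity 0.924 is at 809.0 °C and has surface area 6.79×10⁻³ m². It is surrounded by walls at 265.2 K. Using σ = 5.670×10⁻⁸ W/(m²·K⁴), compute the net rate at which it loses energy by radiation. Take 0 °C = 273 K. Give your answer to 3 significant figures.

T = 809.0 °C + 273 = 1082.0 K.
Area A = 6.79×10⁻³ m².
Net radiated power P_net = εσA(T⁴ − T₀⁴) = 0.924×5.670×10⁻⁸×6.79×10⁻³×(1082.0⁴ − 265.2⁴).
T⁴ − T₀⁴ = 1.37059×10¹² − 4.94646×10⁹ = 1.36564×10¹² K⁴, so P_net = 486 W.

Net loss ≈ 486 W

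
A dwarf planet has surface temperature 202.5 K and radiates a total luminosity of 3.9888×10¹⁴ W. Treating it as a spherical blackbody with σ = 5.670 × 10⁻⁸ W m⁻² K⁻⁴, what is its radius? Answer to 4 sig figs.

L = 4πR²σT⁴ ⇒ R = √(L/(4πσT⁴)).
σT⁴ = 95.3418 W/m², so R = √(3.9888×10¹⁴/(4π×95.3418)) = 5.770×10⁵ m.

R ≈ 5.770×10⁵ m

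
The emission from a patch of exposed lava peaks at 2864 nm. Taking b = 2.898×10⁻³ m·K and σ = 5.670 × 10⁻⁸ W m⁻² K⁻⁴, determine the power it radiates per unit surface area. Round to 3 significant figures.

I ≈ 5.94×10⁴ W/m²

Wien's law: T = b/λ_max = 2.898×10⁻³/2.864×10⁻⁶ = 1011.87 K.
Then I = σT⁴ = 5.670×10⁻⁸×(1011.87)⁴ = 5.94×10⁴ W/m².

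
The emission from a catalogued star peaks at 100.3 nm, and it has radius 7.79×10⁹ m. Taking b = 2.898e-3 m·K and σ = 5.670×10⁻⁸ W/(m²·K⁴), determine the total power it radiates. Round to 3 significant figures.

Wien's law: T = b/λ_max = 2.898×10⁻³/1.003×10⁻⁷ = 28893.3 K.
Surface area A = 4πR² = 4π(7.79×10⁹ m)² = 7.62579×10²⁰ m².
Then P = σAT⁴ = 5.670×10⁻⁸×7.62579×10²⁰×(28893.3)⁴ = 3.01×10³¹ W.

P ≈ 3.01×10³¹ W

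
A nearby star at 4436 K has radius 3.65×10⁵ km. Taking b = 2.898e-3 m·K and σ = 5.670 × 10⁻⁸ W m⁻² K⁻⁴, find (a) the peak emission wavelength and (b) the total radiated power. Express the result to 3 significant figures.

(a) λ_max = b/T = 2.898×10⁻³/4436 = 6.533×10⁻⁷ m = 653 nm.
Surface area A = 4πR² = 4π(3.65×10⁸ m)² = 1.67415×10¹⁸ m².
(b) P = σAT⁴ = 5.670×10⁻⁸×1.67415×10¹⁸×(4436)⁴ = 3.68×10²⁵ W.

λ_max ≈ 653 nm; P ≈ 3.68×10²⁵ W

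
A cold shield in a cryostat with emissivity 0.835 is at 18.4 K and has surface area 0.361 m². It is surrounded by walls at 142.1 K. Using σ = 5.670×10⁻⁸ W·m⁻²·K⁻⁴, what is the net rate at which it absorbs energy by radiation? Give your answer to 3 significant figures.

Net gain ≈ 6.97 W

Area A = 0.361 m².
Net radiated power P_net = εσA(T⁴ − T₀⁴) = 0.835×5.670×10⁻⁸×0.361×(18.4⁴ − 142.1⁴).
T⁴ − T₀⁴ = 1.14623×10⁵ − 4.07733×10⁸ = -4.07618×10⁸ K⁴, so P_net = -6.97 W — negative, meaning a net gain of 6.97 W.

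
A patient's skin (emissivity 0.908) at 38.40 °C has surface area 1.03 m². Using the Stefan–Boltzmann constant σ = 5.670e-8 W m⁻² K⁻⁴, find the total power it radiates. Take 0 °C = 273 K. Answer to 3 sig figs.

P ≈ 499 W

T = 38.40 °C + 273 = 311.40 K.
Area A = 1.03 m².
P = εσAT⁴ = 0.908 × 5.670×10⁻⁸ × 1.03 × (311.40)⁴ = 499 W.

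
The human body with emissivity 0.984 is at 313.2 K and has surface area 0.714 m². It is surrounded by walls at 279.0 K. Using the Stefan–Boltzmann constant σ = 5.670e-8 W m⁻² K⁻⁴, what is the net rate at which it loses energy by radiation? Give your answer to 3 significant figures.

Area A = 0.714 m².
Net radiated power P_net = εσA(T⁴ − T₀⁴) = 0.984×5.670×10⁻⁸×0.714×(313.2⁴ − 279.0⁴).
T⁴ − T₀⁴ = 9.62248×10⁹ − 6.05922×10⁹ = 3.56326×10⁹ K⁴, so P_net = 142 W.

Net loss ≈ 142 W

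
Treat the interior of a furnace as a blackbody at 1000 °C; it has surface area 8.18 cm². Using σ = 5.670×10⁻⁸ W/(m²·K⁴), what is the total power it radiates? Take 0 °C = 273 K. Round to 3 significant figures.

T = 1000 °C + 273 = 1273 K.
Area A = 8.18 cm² = 8.18×10⁻⁴ m².
P = σAT⁴ = 5.670×10⁻⁸ × 8.18×10⁻⁴ × (1273)⁴ = 122 W.

P ≈ 122 W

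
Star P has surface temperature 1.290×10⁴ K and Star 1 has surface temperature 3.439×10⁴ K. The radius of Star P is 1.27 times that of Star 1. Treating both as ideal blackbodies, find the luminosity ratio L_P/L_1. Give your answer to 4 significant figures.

L ∝ R²T⁴, so L_P/L_1 = (R_P/R_1)²(T_P/T_1)⁴ = (1.27)² × (1.290×10⁴/3.439×10⁴)⁴ = 1.6129 × 0.0197984 = 0.03193.

L_P/L_1 ≈ 0.03193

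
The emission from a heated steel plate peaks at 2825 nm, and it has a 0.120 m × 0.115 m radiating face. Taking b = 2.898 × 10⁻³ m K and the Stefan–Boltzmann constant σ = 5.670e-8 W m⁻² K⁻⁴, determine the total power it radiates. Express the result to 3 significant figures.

Wien's law: T = b/λ_max = 2.898×10⁻³/2.825×10⁻⁶ = 1025.84 K.
Area A = 0.120 × 0.115 = 0.0138 m².
Then P = σAT⁴ = 5.670×10⁻⁸×0.0138×(1025.84)⁴ = 867 W.

P ≈ 867 W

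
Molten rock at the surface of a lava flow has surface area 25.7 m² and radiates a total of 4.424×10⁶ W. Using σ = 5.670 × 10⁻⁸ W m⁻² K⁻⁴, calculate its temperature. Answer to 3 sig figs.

T ≈ 1.32×10³ K

Area A = 25.7 m².
P = σAT⁴ ⇒ T = (P/(σA))^(1/4) = (4.424×10⁶/(5.670×10⁻⁸×25.7))^(1/4) = 1.32×10³ K.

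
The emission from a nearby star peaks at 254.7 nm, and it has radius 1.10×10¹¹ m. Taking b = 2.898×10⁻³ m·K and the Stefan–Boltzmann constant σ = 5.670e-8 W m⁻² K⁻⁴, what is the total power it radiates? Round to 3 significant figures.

P ≈ 1.44×10³² W

Wien's law: T = b/λ_max = 2.898×10⁻³/2.547×10⁻⁷ = 11378.1 K.
Surface area A = 4πR² = 4π(1.10×10¹¹ m)² = 1.52053×10²³ m².
Then P = σAT⁴ = 5.670×10⁻⁸×1.52053×10²³×(11378.1)⁴ = 1.44×10³² W.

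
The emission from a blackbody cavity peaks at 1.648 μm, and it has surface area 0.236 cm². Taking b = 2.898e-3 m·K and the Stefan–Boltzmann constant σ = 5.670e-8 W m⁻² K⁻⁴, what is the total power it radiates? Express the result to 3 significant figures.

P ≈ 12.8 W

Wien's law: T = b/λ_max = 2.898×10⁻³/1.648×10⁻⁶ = 1758.50 K.
Area A = 0.236 cm² = 2.36×10⁻⁵ m².
Then P = σAT⁴ = 5.670×10⁻⁸×2.36×10⁻⁵×(1758.50)⁴ = 12.8 W.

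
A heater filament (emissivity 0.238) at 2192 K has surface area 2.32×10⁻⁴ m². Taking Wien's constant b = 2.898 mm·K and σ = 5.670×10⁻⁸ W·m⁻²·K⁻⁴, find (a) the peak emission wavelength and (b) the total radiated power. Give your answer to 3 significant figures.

λ_max ≈ 1.32 μm; P ≈ 72.3 W

(a) λ_max = b/T = 2.898×10⁻³/2192 = 1.322×10⁻⁶ m = 1.32 μm.
Area A = 2.32×10⁻⁴ m².
(b) P = εσAT⁴ = 0.238×5.670×10⁻⁸×2.32×10⁻⁴×(2192)⁴ = 72.3 W.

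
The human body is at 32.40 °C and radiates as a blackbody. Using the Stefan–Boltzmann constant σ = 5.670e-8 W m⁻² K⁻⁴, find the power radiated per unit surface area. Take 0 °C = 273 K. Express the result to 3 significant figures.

T = 32.40 °C + 273 = 305.40 K.
Stefan–Boltzmann: I = σT⁴ = 5.670×10⁻⁸ × (305.40)⁴ = 493 W/m².

I ≈ 493 W/m²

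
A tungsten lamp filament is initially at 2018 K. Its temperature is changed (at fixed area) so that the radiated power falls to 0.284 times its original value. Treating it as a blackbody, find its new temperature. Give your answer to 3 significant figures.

P ∝ T⁴, so T₂/T₁ = (P₂/P₁)^(1/4) = (0.284)^(1/4) = 0.730011.
T₂ = 2018 × 0.730011 = 1.47×10³ K.

T₂ ≈ 1.47×10³ K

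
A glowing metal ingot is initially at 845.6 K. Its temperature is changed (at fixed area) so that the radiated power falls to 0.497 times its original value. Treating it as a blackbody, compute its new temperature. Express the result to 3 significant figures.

T₂ ≈ 710 K

P ∝ T⁴, so T₂/T₁ = (P₂/P₁)^(1/4) = (0.497)^(1/4) = 0.839632.
T₂ = 845.6 × 0.839632 = 710 K.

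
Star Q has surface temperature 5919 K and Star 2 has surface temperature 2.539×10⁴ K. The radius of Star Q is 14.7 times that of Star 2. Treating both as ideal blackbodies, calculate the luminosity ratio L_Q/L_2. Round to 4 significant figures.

L ∝ R²T⁴, so L_Q/L_2 = (R_Q/R_2)²(T_Q/T_2)⁴ = (14.7)² × (5919/2.539×10⁴)⁴ = 216.09 × 2.95354×10⁻³ = 0.6382.

L_Q/L_2 ≈ 0.6382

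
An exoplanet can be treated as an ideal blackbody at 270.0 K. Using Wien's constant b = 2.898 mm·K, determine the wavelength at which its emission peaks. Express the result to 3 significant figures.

λ_max ≈ 10.7 μm

Wien's displacement law: λ_max = b/T = (2.898×10⁻³ m·K)/(270.0 K) = 1.073×10⁻⁵ m.
That is 10.7 μm, in the infrared range.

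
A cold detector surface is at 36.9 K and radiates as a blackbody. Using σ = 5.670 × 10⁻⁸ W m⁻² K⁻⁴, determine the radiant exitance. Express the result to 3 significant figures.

Stefan–Boltzmann: I = σT⁴ = 5.670×10⁻⁸ × (36.9)⁴ = 0.105 W/m².

I ≈ 0.105 W/m²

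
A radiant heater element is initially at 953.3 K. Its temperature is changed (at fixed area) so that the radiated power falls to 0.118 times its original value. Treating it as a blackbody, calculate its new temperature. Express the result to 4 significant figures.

P ∝ T⁴, so T₂/T₁ = (P₂/P₁)^(1/4) = (0.118)^(1/4) = 0.586098.
T₂ = 953.3 × 0.586098 = 558.7 K.

T₂ ≈ 558.7 K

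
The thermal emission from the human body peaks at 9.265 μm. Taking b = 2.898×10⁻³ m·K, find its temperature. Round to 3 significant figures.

T ≈ 313 K

Wien's law gives T = b/λ_max = (2.898×10⁻³ m·K)/(9.265×10⁻⁶ m) = 313 K.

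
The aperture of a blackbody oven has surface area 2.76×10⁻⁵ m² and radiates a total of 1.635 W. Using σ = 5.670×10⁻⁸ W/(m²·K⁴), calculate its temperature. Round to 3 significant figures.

Area A = 2.76×10⁻⁵ m².
P = σAT⁴ ⇒ T = (P/(σA))^(1/4) = (1.635/(5.670×10⁻⁸×2.76×10⁻⁵))^(1/4) = 1.01×10³ K.

T ≈ 1.01×10³ K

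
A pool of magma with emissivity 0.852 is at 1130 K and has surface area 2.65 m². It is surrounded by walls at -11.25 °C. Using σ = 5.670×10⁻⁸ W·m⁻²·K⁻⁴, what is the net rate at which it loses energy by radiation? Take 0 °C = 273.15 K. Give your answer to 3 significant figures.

Surroundings: T = -11.25 °C + 273.15 = 261.90 K.
Area A = 2.65 m².
Net radiated power P_net = εσA(T⁴ − T₀⁴) = 0.852×5.670×10⁻⁸×2.65×(1130⁴ − 261.90⁴).
T⁴ − T₀⁴ = 1.63047×10¹² − 4.70481×10⁹ = 1.62577×10¹² K⁴, so P_net = 2.08×10⁵ W.

Net loss ≈ 2.08×10⁵ W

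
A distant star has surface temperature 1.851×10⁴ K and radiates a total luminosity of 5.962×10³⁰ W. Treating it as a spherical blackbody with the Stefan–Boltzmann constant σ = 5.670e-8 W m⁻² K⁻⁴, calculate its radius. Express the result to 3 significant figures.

R ≈ 8.44×10⁹ m

L = 4πR²σT⁴ ⇒ R = √(L/(4πσT⁴)).
σT⁴ = 6.65593×10⁹ W/m², so R = √(5.962×10³⁰/(4π×6.65593×10⁹)) = 8.44×10⁹ m.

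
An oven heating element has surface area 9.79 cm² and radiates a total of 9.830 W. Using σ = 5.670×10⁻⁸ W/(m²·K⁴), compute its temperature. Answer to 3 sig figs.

T ≈ 649 K

Area A = 9.79 cm² = 9.79×10⁻⁴ m².
P = σAT⁴ ⇒ T = (P/(σA))^(1/4) = (9.830/(5.670×10⁻⁸×9.79×10⁻⁴))^(1/4) = 649 K.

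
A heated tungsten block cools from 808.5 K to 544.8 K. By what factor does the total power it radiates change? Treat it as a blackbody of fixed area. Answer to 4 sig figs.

P₂/P₁ ≈ 0.2062

P ∝ T⁴, so P₂/P₁ = (T₂/T₁)⁴ = (544.8/808.5)⁴ = (0.673840)⁴ = 0.2062.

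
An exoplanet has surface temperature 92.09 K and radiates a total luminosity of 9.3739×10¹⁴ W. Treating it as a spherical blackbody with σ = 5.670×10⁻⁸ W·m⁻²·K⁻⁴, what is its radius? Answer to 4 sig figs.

R ≈ 4.277×10⁶ m

L = 4πR²σT⁴ ⇒ R = √(L/(4πσT⁴)).
σT⁴ = 4.07787 W/m², so R = √(9.3739×10¹⁴/(4π×4.07787)) = 4.277×10⁶ m.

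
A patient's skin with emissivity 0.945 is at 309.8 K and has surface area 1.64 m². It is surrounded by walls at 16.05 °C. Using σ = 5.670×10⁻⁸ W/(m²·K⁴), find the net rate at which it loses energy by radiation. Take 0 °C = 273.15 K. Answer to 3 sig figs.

Surroundings: T = 16.05 °C + 273.15 = 289.20 K.
Area A = 1.64 m².
Net radiated power P_net = εσA(T⁴ − T₀⁴) = 0.945×5.670×10⁻⁸×1.64×(309.8⁴ − 289.20⁴).
T⁴ − T₀⁴ = 9.21140×10⁹ − 6.99509×10⁹ = 2.21631×10⁹ K⁴, so P_net = 195 W.

Net loss ≈ 195 W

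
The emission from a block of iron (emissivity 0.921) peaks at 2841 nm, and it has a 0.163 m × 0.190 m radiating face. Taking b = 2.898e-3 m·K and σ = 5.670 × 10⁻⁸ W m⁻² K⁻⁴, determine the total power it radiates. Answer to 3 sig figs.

Wien's law: T = b/λ_max = 2.898×10⁻³/2.841×10⁻⁶ = 1020.06 K.
Area A = 0.163 × 0.190 = 0.03097 m².
Then P = εσAT⁴ = 0.921×5.670×10⁻⁸×0.03097×(1020.06)⁴ = 1.75×10³ W.

P ≈ 1.75×10³ W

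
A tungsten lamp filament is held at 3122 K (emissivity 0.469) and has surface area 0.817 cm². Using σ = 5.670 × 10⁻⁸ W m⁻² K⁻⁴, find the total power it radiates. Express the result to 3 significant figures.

Area A = 0.817 cm² = 8.17×10⁻⁵ m².
P = εσAT⁴ = 0.469 × 5.670×10⁻⁸ × 8.17×10⁻⁵ × (3122)⁴ = 206 W.

P ≈ 206 W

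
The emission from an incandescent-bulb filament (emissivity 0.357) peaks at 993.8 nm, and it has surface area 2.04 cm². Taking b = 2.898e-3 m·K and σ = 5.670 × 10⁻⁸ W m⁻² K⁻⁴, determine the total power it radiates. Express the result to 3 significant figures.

Wien's law: T = b/λ_max = 2.898×10⁻³/9.938×10⁻⁷ = 2916.08 K.
Area A = 2.04 cm² = 2.04×10⁻⁴ m².
Then P = εσAT⁴ = 0.357×5.670×10⁻⁸×2.04×10⁻⁴×(2916.08)⁴ = 299 W.

P ≈ 299 W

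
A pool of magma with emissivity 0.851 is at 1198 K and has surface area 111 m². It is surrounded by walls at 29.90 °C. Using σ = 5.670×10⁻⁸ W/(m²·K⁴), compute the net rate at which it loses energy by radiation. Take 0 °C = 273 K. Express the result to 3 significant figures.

Surroundings: T = 29.90 °C + 273 = 302.90 K.
Area A = 111 m².
Net radiated power P_net = εσA(T⁴ − T₀⁴) = 0.851×5.670×10⁻⁸×111×(1198⁴ − 302.90⁴).
T⁴ − T₀⁴ = 2.05981×10¹² − 8.41777×10⁹ = 2.05139×10¹² K⁴, so P_net = 1.10×10⁷ W.

Net loss ≈ 1.10×10⁷ W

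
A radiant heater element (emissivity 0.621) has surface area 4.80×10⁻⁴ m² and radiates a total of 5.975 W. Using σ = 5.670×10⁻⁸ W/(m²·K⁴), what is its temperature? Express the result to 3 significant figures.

Area A = 4.80×10⁻⁴ m².
P = εσAT⁴ ⇒ T = (P/(εσA))^(1/4) = (5.975/(0.621×5.670×10⁻⁸×4.80×10⁻⁴))^(1/4) = 771 K.

T ≈ 771 K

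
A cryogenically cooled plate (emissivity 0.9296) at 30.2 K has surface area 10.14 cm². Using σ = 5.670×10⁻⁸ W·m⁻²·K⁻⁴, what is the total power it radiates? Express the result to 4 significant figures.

P ≈ 4.446×10⁻⁵ W

Area A = 10.14 cm² = 1.014×10⁻³ m².
P = εσAT⁴ = 0.9296 × 5.670×10⁻⁸ × 1.014×10⁻³ × (30.2)⁴ = 4.446×10⁻⁵ W.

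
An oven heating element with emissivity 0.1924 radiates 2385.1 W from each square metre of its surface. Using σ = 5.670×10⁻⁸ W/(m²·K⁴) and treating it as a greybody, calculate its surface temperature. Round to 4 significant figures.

I = εσT⁴, so T = (I/εσ)^(1/4) = (2385.1/(0.1924×5.670×10⁻⁸))^(1/4) = 683.8 K.

T ≈ 683.8 K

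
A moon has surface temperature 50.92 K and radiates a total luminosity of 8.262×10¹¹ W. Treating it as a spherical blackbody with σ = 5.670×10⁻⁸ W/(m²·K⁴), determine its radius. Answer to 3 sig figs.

R ≈ 4.15×10⁵ m

L = 4πR²σT⁴ ⇒ R = √(L/(4πσT⁴)).
σT⁴ = 0.381186 W/m², so R = √(8.262×10¹¹/(4π×0.381186)) = 4.15×10⁵ m.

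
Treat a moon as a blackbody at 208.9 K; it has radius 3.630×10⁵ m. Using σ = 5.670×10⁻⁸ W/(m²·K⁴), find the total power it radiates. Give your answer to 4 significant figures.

P ≈ 1.788×10¹⁴ W

Surface area A = 4πR² = 4π(3.630×10⁵ m)² = 1.65586×10¹² m².
P = σAT⁴ = 5.670×10⁻⁸ × 1.65586×10¹² × (208.9)⁴ = 1.788×10¹⁴ W.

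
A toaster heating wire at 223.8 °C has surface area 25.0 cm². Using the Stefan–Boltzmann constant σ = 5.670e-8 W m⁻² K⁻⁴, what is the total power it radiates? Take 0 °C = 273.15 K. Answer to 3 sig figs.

T = 223.8 °C + 273.15 = 496.95 K.
Area A = 25.0 cm² = 2.50×10⁻³ m².
P = σAT⁴ = 5.670×10⁻⁸ × 2.50×10⁻³ × (496.95)⁴ = 8.65 W.

P ≈ 8.65 W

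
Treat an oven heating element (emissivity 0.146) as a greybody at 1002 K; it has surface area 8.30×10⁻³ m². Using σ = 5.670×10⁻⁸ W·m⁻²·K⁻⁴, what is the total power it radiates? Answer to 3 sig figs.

P ≈ 69.3 W

Area A = 8.30×10⁻³ m².
P = εσAT⁴ = 0.146 × 5.670×10⁻⁸ × 8.30×10⁻³ × (1002)⁴ = 69.3 W.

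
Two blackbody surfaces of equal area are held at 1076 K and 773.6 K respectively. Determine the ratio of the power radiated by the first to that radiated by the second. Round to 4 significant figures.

P₁/P₂ ≈ 3.743

With equal areas, P₁/P₂ = (T₁/T₂)⁴ = (1076/773.6)⁴ = 3.743.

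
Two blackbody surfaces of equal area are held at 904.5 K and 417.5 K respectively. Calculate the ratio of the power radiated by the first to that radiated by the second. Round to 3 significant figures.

P₁/P₂ ≈ 22.0

With equal areas, P₁/P₂ = (T₁/T₂)⁴ = (904.5/417.5)⁴ = 22.0.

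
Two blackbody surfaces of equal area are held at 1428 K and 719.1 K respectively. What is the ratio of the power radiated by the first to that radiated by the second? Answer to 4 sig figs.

P₁/P₂ ≈ 15.55

With equal areas, P₁/P₂ = (T₁/T₂)⁴ = (1428/719.1)⁴ = 15.55.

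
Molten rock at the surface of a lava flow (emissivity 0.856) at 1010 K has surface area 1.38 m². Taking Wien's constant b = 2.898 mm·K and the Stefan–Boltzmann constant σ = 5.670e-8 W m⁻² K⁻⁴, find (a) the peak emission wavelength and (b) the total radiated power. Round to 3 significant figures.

λ_max ≈ 2.87 μm; P ≈ 6.97×10⁴ W

(a) λ_max = b/T = 2.898×10⁻³/1010 = 2.869×10⁻⁶ m = 2.87 μm.
Area A = 1.38 m².
(b) P = εσAT⁴ = 0.856×5.670×10⁻⁸×1.38×(1010)⁴ = 6.97×10⁴ W.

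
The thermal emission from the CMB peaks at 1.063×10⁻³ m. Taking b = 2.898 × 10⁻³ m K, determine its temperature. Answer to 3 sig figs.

Wien's law gives T = b/λ_max = (2.898×10⁻³ m·K)/(1.063×10⁻³ m) = 2.73 K.

T ≈ 2.73 K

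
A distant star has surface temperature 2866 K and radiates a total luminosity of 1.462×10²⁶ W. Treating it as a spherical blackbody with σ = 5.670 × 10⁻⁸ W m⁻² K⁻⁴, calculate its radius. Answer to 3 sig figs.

L = 4πR²σT⁴ ⇒ R = √(L/(4πσT⁴)).
σT⁴ = 3.82550×10⁶ W/m², so R = √(1.462×10²⁶/(4π×3.82550×10⁶)) = 1.74×10⁹ m.

R ≈ 1.74×10⁹ m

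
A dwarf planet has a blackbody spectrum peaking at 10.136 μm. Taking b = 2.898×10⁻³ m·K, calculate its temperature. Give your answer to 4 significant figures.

T ≈ 285.9 K

Wien's law gives T = b/λ_max = (2.898×10⁻³ m·K)/(1.0136×10⁻⁵ m) = 285.9 K.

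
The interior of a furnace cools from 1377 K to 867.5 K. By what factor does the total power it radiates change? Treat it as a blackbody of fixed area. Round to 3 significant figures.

P₂/P₁ ≈ 0.158

P ∝ T⁴, so P₂/P₁ = (T₂/T₁)⁴ = (867.5/1377)⁴ = (0.629993)⁴ = 0.158.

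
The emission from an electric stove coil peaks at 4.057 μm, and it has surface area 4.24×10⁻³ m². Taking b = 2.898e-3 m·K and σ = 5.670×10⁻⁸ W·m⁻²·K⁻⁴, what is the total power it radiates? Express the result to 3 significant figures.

Wien's law: T = b/λ_max = 2.898×10⁻³/4.057×10⁻⁶ = 714.321 K.
Area A = 4.24×10⁻³ m².
Then P = σAT⁴ = 5.670×10⁻⁸×4.24×10⁻³×(714.321)⁴ = 62.6 W.

P ≈ 62.6 W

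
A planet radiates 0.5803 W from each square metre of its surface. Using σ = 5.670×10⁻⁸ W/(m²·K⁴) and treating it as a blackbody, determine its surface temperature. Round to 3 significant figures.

T ≈ 56.6 K

I = σT⁴, so T = (I/σ)^(1/4) = (0.5803/(5.670×10⁻⁸))^(1/4) = 56.6 K.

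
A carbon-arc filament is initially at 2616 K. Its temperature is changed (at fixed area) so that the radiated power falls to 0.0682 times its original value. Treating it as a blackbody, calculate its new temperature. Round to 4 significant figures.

P ∝ T⁴, so T₂/T₁ = (P₂/P₁)^(1/4) = (0.0682)^(1/4) = 0.511030.
T₂ = 2616 × 0.511030 = 1337 K.

T₂ ≈ 1337 K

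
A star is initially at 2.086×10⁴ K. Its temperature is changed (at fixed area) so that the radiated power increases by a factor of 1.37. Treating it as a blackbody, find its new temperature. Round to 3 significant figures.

T₂ ≈ 2.26×10⁴ K

P ∝ T⁴, so T₂/T₁ = (P₂/P₁)^(1/4) = (1.37)^(1/4) = 1.08188.
T₂ = 2.086×10⁴ × 1.08188 = 2.26×10⁴ K.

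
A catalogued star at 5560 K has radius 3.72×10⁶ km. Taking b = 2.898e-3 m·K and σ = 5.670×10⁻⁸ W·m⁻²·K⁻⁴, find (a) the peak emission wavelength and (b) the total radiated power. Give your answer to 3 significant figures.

λ_max ≈ 521 nm; P ≈ 9.42×10²⁷ W

(a) λ_max = b/T = 2.898×10⁻³/5560 = 5.212×10⁻⁷ m = 521 nm.
Surface area A = 4πR² = 4π(3.72×10⁹ m)² = 1.73898×10²⁰ m².
(b) P = σAT⁴ = 5.670×10⁻⁸×1.73898×10²⁰×(5560)⁴ = 9.42×10²⁷ W.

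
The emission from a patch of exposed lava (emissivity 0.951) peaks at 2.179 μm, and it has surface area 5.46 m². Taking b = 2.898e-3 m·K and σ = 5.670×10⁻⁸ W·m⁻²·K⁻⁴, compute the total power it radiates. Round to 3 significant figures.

Wien's law: T = b/λ_max = 2.898×10⁻³/2.179×10⁻⁶ = 1329.97 K.
Area A = 5.46 m².
Then P = εσAT⁴ = 0.951×5.670×10⁻⁸×5.46×(1329.97)⁴ = 9.21×10⁵ W.

P ≈ 9.21×10⁵ W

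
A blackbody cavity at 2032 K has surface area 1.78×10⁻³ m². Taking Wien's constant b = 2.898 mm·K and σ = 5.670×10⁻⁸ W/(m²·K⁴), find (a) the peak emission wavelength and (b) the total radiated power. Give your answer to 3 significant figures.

λ_max ≈ 1.43 μm; P ≈ 1.72×10³ W

(a) λ_max = b/T = 2.898×10⁻³/2032 = 1.426×10⁻⁶ m = 1.43 μm.
Area A = 1.78×10⁻³ m².
(b) P = σAT⁴ = 5.670×10⁻⁸×1.78×10⁻³×(2032)⁴ = 1.72×10³ W.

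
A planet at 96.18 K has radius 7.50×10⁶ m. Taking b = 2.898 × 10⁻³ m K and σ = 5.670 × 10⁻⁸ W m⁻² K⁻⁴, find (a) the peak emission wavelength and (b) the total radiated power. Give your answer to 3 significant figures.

(a) λ_max = b/T = 2.898×10⁻³/96.18 = 3.013×10⁻⁵ m = 30.1 μm.
Surface area A = 4πR² = 4π(7.50×10⁶ m)² = 7.06858×10¹⁴ m².
(b) P = σAT⁴ = 5.670×10⁻⁸×7.06858×10¹⁴×(96.18)⁴ = 3.43×10¹⁵ W.

λ_max ≈ 30.1 μm; P ≈ 3.43×10¹⁵ W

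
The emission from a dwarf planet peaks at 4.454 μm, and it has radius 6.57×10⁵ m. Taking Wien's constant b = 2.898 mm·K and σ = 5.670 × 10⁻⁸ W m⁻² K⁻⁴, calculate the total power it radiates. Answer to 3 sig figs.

P ≈ 5.51×10¹⁶ W

Wien's law: T = b/λ_max = 2.898×10⁻³/4.454×10⁻⁶ = 650.651 K.
Surface area A = 4πR² = 4π(6.57×10⁵ m)² = 5.42426×10¹² m².
Then P = σAT⁴ = 5.670×10⁻⁸×5.42426×10¹²×(650.651)⁴ = 5.51×10¹⁶ W.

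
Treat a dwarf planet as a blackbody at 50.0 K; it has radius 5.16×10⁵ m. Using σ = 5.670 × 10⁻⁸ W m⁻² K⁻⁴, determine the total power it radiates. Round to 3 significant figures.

Surface area A = 4πR² = 4π(5.16×10⁵ m)² = 3.34587×10¹² m².
P = σAT⁴ = 5.670×10⁻⁸ × 3.34587×10¹² × (50.0)⁴ = 1.19×10¹² W.

P ≈ 1.19×10¹² W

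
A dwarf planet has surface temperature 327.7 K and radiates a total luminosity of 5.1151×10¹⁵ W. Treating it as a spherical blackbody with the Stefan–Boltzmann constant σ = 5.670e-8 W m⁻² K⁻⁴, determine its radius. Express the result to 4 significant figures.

R ≈ 7.890×10⁵ m

L = 4πR²σT⁴ ⇒ R = √(L/(4πσT⁴)).
σT⁴ = 653.866 W/m², so R = √(5.1151×10¹⁵/(4π×653.866)) = 7.890×10⁵ m.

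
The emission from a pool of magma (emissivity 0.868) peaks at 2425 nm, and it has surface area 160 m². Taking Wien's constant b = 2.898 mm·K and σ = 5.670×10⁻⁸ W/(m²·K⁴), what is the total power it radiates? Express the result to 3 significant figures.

Wien's law: T = b/λ_max = 2.898×10⁻³/2.425×10⁻⁶ = 1195.05 K.
Area A = 160 m².
Then P = εσAT⁴ = 0.868×5.670×10⁻⁸×160×(1195.05)⁴ = 1.61×10⁷ W.

P ≈ 1.61×10⁷ W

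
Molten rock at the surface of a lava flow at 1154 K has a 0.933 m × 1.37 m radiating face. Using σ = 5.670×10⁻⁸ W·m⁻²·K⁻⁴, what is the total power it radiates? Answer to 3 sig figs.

P ≈ 1.29×10⁵ W

Area A = 0.933 × 1.37 = 1.27821 m².
P = σAT⁴ = 5.670×10⁻⁸ × 1.27821 × (1154)⁴ = 1.29×10⁵ W.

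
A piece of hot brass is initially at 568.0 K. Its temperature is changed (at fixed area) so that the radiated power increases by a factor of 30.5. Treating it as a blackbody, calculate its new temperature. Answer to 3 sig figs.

T₂ ≈ 1.33×10³ K

P ∝ T⁴, so T₂/T₁ = (P₂/P₁)^(1/4) = (30.5)^(1/4) = 2.35004.
T₂ = 568.0 × 2.35004 = 1.33×10³ K.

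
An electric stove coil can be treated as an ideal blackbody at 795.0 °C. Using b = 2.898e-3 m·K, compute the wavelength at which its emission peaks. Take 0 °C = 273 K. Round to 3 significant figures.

T = 795.0 °C + 273 = 1068.0 K.
Wien's displacement law: λ_max = b/T = (2.898×10⁻³ m·K)/(1068.0 K) = 2.713×10⁻⁶ m.
That is 2.71 μm, in the infrared range.

λ_max ≈ 2.71 μm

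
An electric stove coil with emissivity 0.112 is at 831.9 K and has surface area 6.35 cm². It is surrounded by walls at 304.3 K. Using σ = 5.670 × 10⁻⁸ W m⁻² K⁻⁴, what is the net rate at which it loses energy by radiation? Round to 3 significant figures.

Area A = 6.35 cm² = 6.35×10⁻⁴ m².
Net radiated power P_net = εσA(T⁴ − T₀⁴) = 0.112×5.670×10⁻⁸×6.35×10⁻⁴×(831.9⁴ − 304.3⁴).
T⁴ − T₀⁴ = 4.78944×10¹¹ − 8.57448×10⁹ = 4.70370×10¹¹ K⁴, so P_net = 1.90 W.

Net loss ≈ 1.90 W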